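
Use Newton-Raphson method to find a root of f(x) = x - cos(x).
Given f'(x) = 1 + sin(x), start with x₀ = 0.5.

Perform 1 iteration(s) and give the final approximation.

f(x) = x - cos(x)
f'(x) = 1 + sin(x)
x₀ = 0.5

Newton-Raphson formula: x_{n+1} = x_n - f(x_n)/f'(x_n)

Iteration 1:
  f(0.500000) = -0.377583
  f'(0.500000) = 1.479426
  x_1 = 0.500000 - (-0.377583)/1.479426 = 0.755222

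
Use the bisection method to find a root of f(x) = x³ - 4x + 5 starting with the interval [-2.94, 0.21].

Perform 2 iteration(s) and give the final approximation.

f(x) = x³ - 4x + 5
Initial interval: [-2.94, 0.21]

Iteration 1:
  c_1 = (-2.940000 + 0.210000)/2 = -1.365000
  f(c_1) = f(-1.365000) = 7.916698
  f(a) × f(c) < 0, new interval: [-2.940000, -1.365000]
Iteration 2:
  c_2 = (-2.940000 + (-1.365000))/2 = -2.152500
  f(c_2) = f(-2.152500) = 3.636916
  f(a) × f(c) < 0, new interval: [-2.940000, -2.152500]

After 2 iteration(s), the approximation is c_2 = -2.152500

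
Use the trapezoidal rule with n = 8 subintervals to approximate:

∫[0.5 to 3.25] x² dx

f(x) = x²
a = 0.5, b = 3.25, n = 8
h = (b - a)/n = 0.343750

Trapezoidal rule: (h/2)[f(x₀) + 2f(x₁) + 2f(x₂) + ... + f(xₙ)]

x_0 = 0.5000, f(x_0) = 0.250000, coefficient = 1
x_1 = 0.8438, f(x_1) = 0.711914, coefficient = 2
x_2 = 1.1875, f(x_2) = 1.410156, coefficient = 2
x_3 = 1.5312, f(x_3) = 2.344727, coefficient = 2
x_4 = 1.8750, f(x_4) = 3.515625, coefficient = 2
x_5 = 2.2188, f(x_5) = 4.922852, coefficient = 2
x_6 = 2.5625, f(x_6) = 6.566406, coefficient = 2
x_7 = 2.9062, f(x_7) = 8.446289, coefficient = 2
x_8 = 3.2500, f(x_8) = 10.562500, coefficient = 1

I ≈ (0.343750/2) × 66.648438 = 11.455200
Exact value: 11.401042
Error: 0.054159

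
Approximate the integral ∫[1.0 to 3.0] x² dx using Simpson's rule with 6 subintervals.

f(x) = x²
a = 1.0, b = 3.0, n = 6
h = (b - a)/n = 0.333333

Simpson's rule: (h/3)[f(x₀) + 4f(x₁) + 2f(x₂) + ... + f(xₙ)]

x_0 = 1.0000, f(x_0) = 1.000000, coefficient = 1
x_1 = 1.3333, f(x_1) = 1.777778, coefficient = 4
x_2 = 1.6667, f(x_2) = 2.777778, coefficient = 2
x_3 = 2.0000, f(x_3) = 4.000000, coefficient = 4
x_4 = 2.3333, f(x_4) = 5.444444, coefficient = 2
x_5 = 2.6667, f(x_5) = 7.111111, coefficient = 4
x_6 = 3.0000, f(x_6) = 9.000000, coefficient = 1

I ≈ (0.333333/3) × 78.000000 = 8.666667
Exact value: 8.666667
Error: 0.000000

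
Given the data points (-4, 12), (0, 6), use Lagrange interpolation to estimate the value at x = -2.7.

Lagrange interpolation formula:
P(x) = Σ yᵢ × Lᵢ(x)
where Lᵢ(x) = Π_{j≠i} (x - xⱼ)/(xᵢ - xⱼ)

L_0(-2.7) = (-2.7 - 0)/(-4 - 0) = 0.675000
L_1(-2.7) = (-2.7 - (-4))/(0 - (-4)) = 0.325000

P(-2.7) = 12×L_0(-2.7) + 6×L_1(-2.7)
P(-2.7) = 10.050000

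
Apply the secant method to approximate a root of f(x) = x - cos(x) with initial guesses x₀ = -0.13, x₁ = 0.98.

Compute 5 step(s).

f(x) = x - cos(x)
x₀ = -0.13, x₁ = 0.98

Secant formula: x_{n+1} = x_n - f(x_n)(x_n - x_{n-1})/(f(x_n) - f(x_{n-1}))

Iteration 1:
  f(-0.130000) = -1.121562
  f(0.980000) = 0.422977
  x_2 = 0.980000 - 0.422977×(0.980000 - (-0.130000))/(0.422977 - (-1.121562))
       = 0.676023
Iteration 2:
  f(0.980000) = 0.422977
  f(0.676023) = -0.104045
  x_3 = 0.676023 - (-0.104045)×(0.676023 - 0.980000)/(-0.104045 - 0.422977)
       = 0.736034
Iteration 3:
  f(0.676023) = -0.104045
  f(0.736034) = -0.005103
  x_4 = 0.736034 - (-0.005103)×(0.736034 - 0.676023)/(-0.005103 - (-0.104045))
       = 0.739129
Iteration 4:
  f(0.736034) = -0.005103
  f(0.739129) = 0.000074
  x_5 = 0.739129 - 0.000074×(0.739129 - 0.736034)/(0.000074 - (-0.005103))
       = 0.739085
Iteration 5:
  f(0.739129) = 0.000074
  f(0.739085) = 0.000000
  x_6 = 0.739085 - 0.000000×(0.739085 - 0.739129)/(0.000000 - 0.000074)
       = 0.739085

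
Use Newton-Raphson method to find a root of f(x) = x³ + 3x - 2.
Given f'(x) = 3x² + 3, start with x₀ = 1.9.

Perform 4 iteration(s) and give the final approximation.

f(x) = x³ + 3x - 2
f'(x) = 3x² + 3
x₀ = 1.9

Newton-Raphson formula: x_{n+1} = x_n - f(x_n)/f'(x_n)

Iteration 1:
  f(1.900000) = 10.559000
  f'(1.900000) = 13.830000
  x_1 = 1.900000 - 10.559000/13.830000 = 1.136515
Iteration 2:
  f(1.136515) = 2.877542
  f'(1.136515) = 6.874998
  x_2 = 1.136515 - 2.877542/6.874998 = 0.717963
Iteration 3:
  f(0.717963) = 0.523979
  f'(0.717963) = 4.546413
  x_3 = 0.717963 - 0.523979/4.546413 = 0.602712
Iteration 4:
  f(0.602712) = 0.027079
  f'(0.602712) = 4.089786
  x_4 = 0.602712 - 0.027079/4.089786 = 0.596091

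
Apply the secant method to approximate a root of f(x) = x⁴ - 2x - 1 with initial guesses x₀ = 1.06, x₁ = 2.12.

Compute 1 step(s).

f(x) = x⁴ - 2x - 1
x₀ = 1.06, x₁ = 2.12

Secant formula: x_{n+1} = x_n - f(x_n)(x_n - x_{n-1})/(f(x_n) - f(x_{n-1}))

Iteration 1:
  f(1.060000) = -1.857523
  f(2.120000) = 14.959631
  x_2 = 2.120000 - 14.959631×(2.120000 - 1.060000)/(14.959631 - (-1.857523))
       = 1.177081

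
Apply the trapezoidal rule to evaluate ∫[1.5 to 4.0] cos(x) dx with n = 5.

f(x) = cos(x)
a = 1.5, b = 4.0, n = 5
h = (b - a)/n = 0.500000

Trapezoidal rule: (h/2)[f(x₀) + 2f(x₁) + 2f(x₂) + ... + f(xₙ)]

x_0 = 1.5000, f(x_0) = 0.070737, coefficient = 1
x_1 = 2.0000, f(x_1) = -0.416147, coefficient = 2
x_2 = 2.5000, f(x_2) = -0.801144, coefficient = 2
x_3 = 3.0000, f(x_3) = -0.989992, coefficient = 2
x_4 = 3.5000, f(x_4) = -0.936457, coefficient = 2
x_5 = 4.0000, f(x_5) = -0.653644, coefficient = 1

I ≈ (0.500000/2) × -6.870386 = -1.717596
Exact value: -1.754297
Error: 0.036701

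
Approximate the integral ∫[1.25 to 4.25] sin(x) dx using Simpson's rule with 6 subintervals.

f(x) = sin(x)
a = 1.25, b = 4.25, n = 6
h = (b - a)/n = 0.500000

Simpson's rule: (h/3)[f(x₀) + 4f(x₁) + 2f(x₂) + ... + f(xₙ)]

x_0 = 1.2500, f(x_0) = 0.948985, coefficient = 1
x_1 = 1.7500, f(x_1) = 0.983986, coefficient = 4
x_2 = 2.2500, f(x_2) = 0.778073, coefficient = 2
x_3 = 2.7500, f(x_3) = 0.381661, coefficient = 4
x_4 = 3.2500, f(x_4) = -0.108195, coefficient = 2
x_5 = 3.7500, f(x_5) = -0.571561, coefficient = 4
x_6 = 4.2500, f(x_6) = -0.894989, coefficient = 1

I ≈ (0.500000/3) × 4.570094 = 0.761682
Exact value: 0.761410
Error: 0.000272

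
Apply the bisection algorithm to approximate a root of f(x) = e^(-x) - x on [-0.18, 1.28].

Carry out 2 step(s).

f(x) = e^(-x) - x
Initial interval: [-0.18, 1.28]

Iteration 1:
  c_1 = (-0.180000 + 1.280000)/2 = 0.550000
  f(c_1) = f(0.550000) = 0.026950
  f(a) × f(c) ≥ 0, new interval: [0.550000, 1.280000]
Iteration 2:
  c_2 = (0.550000 + 1.280000)/2 = 0.915000
  f(c_2) = f(0.915000) = -0.514483
  f(a) × f(c) < 0, new interval: [0.550000, 0.915000]

After 2 iteration(s), the approximation is c_2 = 0.915000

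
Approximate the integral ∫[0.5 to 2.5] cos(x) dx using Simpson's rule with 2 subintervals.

f(x) = cos(x)
a = 0.5, b = 2.5, n = 2
h = (b - a)/n = 1.000000

Simpson's rule: (h/3)[f(x₀) + 4f(x₁) + 2f(x₂) + ... + f(xₙ)]

x_0 = 0.5000, f(x_0) = 0.877583, coefficient = 1
x_1 = 1.5000, f(x_1) = 0.070737, coefficient = 4
x_2 = 2.5000, f(x_2) = -0.801144, coefficient = 1

I ≈ (1.000000/3) × 0.359388 = 0.119796
Exact value: 0.119047
Error: 0.000749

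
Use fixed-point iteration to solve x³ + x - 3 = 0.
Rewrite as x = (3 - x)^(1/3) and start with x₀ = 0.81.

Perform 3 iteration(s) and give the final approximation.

Equation: x³ + x - 3 = 0
Fixed-point form: x = (3 - x)^(1/3)
x₀ = 0.81

x_1 = g(0.810000) = 1.298618
x_2 = g(1.298618) = 1.193807
x_3 = g(1.193807) = 1.217834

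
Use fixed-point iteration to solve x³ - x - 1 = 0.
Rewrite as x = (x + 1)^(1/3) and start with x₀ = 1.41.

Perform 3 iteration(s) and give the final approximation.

Equation: x³ - x - 1 = 0
Fixed-point form: x = (x + 1)^(1/3)
x₀ = 1.41

x_1 = g(1.410000) = 1.340723
x_2 = g(1.340723) = 1.327751
x_3 = g(1.327751) = 1.325294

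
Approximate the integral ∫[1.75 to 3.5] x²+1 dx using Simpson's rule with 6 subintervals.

f(x) = x²+1
a = 1.75, b = 3.5, n = 6
h = (b - a)/n = 0.291667

Simpson's rule: (h/3)[f(x₀) + 4f(x₁) + 2f(x₂) + ... + f(xₙ)]

x_0 = 1.7500, f(x_0) = 4.062500, coefficient = 1
x_1 = 2.0417, f(x_1) = 5.168403, coefficient = 4
x_2 = 2.3333, f(x_2) = 6.444444, coefficient = 2
x_3 = 2.6250, f(x_3) = 7.890625, coefficient = 4
x_4 = 2.9167, f(x_4) = 9.506944, coefficient = 2
x_5 = 3.2083, f(x_5) = 11.293403, coefficient = 4
x_6 = 3.5000, f(x_6) = 13.250000, coefficient = 1

I ≈ (0.291667/3) × 146.625000 = 14.255208
Exact value: 14.255208
Error: 0.000000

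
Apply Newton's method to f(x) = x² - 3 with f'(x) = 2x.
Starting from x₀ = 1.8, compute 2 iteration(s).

f(x) = x² - 3
f'(x) = 2x
x₀ = 1.8

Newton-Raphson formula: x_{n+1} = x_n - f(x_n)/f'(x_n)

Iteration 1:
  f(1.800000) = 0.240000
  f'(1.800000) = 3.600000
  x_1 = 1.800000 - 0.240000/3.600000 = 1.733333
Iteration 2:
  f(1.733333) = 0.004444
  f'(1.733333) = 3.466667
  x_2 = 1.733333 - 0.004444/3.466667 = 1.732051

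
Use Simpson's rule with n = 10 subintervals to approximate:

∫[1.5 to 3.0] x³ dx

f(x) = x³
a = 1.5, b = 3.0, n = 10
h = (b - a)/n = 0.150000

Simpson's rule: (h/3)[f(x₀) + 4f(x₁) + 2f(x₂) + ... + f(xₙ)]

x_0 = 1.5000, f(x_0) = 3.375000, coefficient = 1
x_1 = 1.6500, f(x_1) = 4.492125, coefficient = 4
x_2 = 1.8000, f(x_2) = 5.832000, coefficient = 2
x_3 = 1.9500, f(x_3) = 7.414875, coefficient = 4
x_4 = 2.1000, f(x_4) = 9.261000, coefficient = 2
x_5 = 2.2500, f(x_5) = 11.390625, coefficient = 4
x_6 = 2.4000, f(x_6) = 13.824000, coefficient = 2
x_7 = 2.5500, f(x_7) = 16.581375, coefficient = 4
x_8 = 2.7000, f(x_8) = 19.683000, coefficient = 2
x_9 = 2.8500, f(x_9) = 23.149125, coefficient = 4
x_10 = 3.0000, f(x_10) = 27.000000, coefficient = 1

I ≈ (0.150000/3) × 379.687500 = 18.984375
Exact value: 18.984375
Error: 0.000000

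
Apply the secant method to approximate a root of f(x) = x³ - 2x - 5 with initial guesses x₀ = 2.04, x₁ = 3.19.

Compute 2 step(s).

f(x) = x³ - 2x - 5
x₀ = 2.04, x₁ = 3.19

Secant formula: x_{n+1} = x_n - f(x_n)(x_n - x_{n-1})/(f(x_n) - f(x_{n-1}))

Iteration 1:
  f(2.040000) = -0.590336
  f(3.190000) = 21.081759
  x_2 = 3.190000 - 21.081759×(3.190000 - 2.040000)/(21.081759 - (-0.590336))
       = 2.071325
Iteration 2:
  f(3.190000) = 21.081759
  f(2.071325) = -0.255860
  x_3 = 2.071325 - (-0.255860)×(2.071325 - 3.190000)/(-0.255860 - 21.081759)
       = 2.084739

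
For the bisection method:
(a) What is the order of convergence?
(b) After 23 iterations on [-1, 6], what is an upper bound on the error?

(a) Bisection has linear (order 1) convergence; the error is halved each step.

(b) Error bound = (b-a)/2^n = (6 - (-1))/2^{23}
    = 7/2^{23}

(a) 1 (linear); (b) error ≤ 8.34e-07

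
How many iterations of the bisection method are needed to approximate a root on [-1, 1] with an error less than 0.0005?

We need (b-a)/2^n ≤ 0.0005
(1 - (-1))/2^n ≤ 0.0005
2/2^n ≤ 0.0005
2^n ≥ 4000
n ≥ log₂(4000) = 11.97
n ≥ 12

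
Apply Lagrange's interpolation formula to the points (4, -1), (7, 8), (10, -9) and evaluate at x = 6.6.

Lagrange interpolation formula:
P(x) = Σ yᵢ × Lᵢ(x)
where Lᵢ(x) = Π_{j≠i} (x - xⱼ)/(xᵢ - xⱼ)

L_0(6.6) = (6.6 - 7)/(4 - 7) × (6.6 - 10)/(4 - 10) = 0.075556
L_1(6.6) = (6.6 - 4)/(7 - 4) × (6.6 - 10)/(7 - 10) = 0.982222
L_2(6.6) = (6.6 - 4)/(10 - 4) × (6.6 - 7)/(10 - 7) = -0.057778

P(6.6) = (-1)×L_0(6.6) + 8×L_1(6.6) + (-9)×L_2(6.6)
P(6.6) = 8.302222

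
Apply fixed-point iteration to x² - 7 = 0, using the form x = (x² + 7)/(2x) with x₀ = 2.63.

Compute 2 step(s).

Equation: x² - 7 = 0
Fixed-point form: x = (x² + 7)/(2x)
x₀ = 2.63

x_1 = g(2.630000) = 2.645798
x_2 = g(2.645798) = 2.645751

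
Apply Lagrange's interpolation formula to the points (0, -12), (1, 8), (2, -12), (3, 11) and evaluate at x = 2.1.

Lagrange interpolation formula:
P(x) = Σ yᵢ × Lᵢ(x)
where Lᵢ(x) = Π_{j≠i} (x - xⱼ)/(xᵢ - xⱼ)

L_0(2.1) = (2.1 - 1)/(0 - 1) × (2.1 - 2)/(0 - 2) × (2.1 - 3)/(0 - 3) = 0.016500
L_1(2.1) = (2.1 - 0)/(1 - 0) × (2.1 - 2)/(1 - 2) × (2.1 - 3)/(1 - 3) = -0.094500
L_2(2.1) = (2.1 - 0)/(2 - 0) × (2.1 - 1)/(2 - 1) × (2.1 - 3)/(2 - 3) = 1.039500
L_3(2.1) = (2.1 - 0)/(3 - 0) × (2.1 - 1)/(3 - 1) × (2.1 - 2)/(3 - 2) = 0.038500

P(2.1) = (-12)×L_0(2.1) + 8×L_1(2.1) + (-12)×L_2(2.1) + 11×L_3(2.1)
P(2.1) = -13.004500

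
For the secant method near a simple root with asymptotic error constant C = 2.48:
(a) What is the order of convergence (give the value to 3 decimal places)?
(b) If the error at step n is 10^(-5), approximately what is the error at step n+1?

(a) Secant method has superlinear convergence with order φ = (1+√5)/2 ≈ 1.618.
    This means |e_{n+1}| ≈ C|e_n|^1.618.

(b) With |e_n| = 10^(-5) and C = 2.48:
    |e_{n+1}| ≈ 2.48 × (10^(-5))^1.618 = 2.48 × 10^(-8.09)

(a) ≈ 1.618 (golden ratio); (b) |e_{n+1}| ≈ 2.015e-08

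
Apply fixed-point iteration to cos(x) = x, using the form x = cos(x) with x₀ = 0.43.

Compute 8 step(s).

Equation: cos(x) = x
Fixed-point form: x = cos(x)
x₀ = 0.43

x_1 = g(0.430000) = 0.908966
x_2 = g(0.908966) = 0.614562
x_3 = g(0.614562) = 0.817026
x_4 = g(0.817026) = 0.684393
x_5 = g(0.684393) = 0.774803
x_6 = g(0.774803) = 0.714559
x_7 = g(0.714559) = 0.755382
x_8 = g(0.755382) = 0.728009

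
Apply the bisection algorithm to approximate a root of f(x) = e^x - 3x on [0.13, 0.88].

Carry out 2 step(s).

f(x) = e^x - 3x
Initial interval: [0.13, 0.88]

Iteration 1:
  c_1 = (0.130000 + 0.880000)/2 = 0.505000
  f(c_1) = f(0.505000) = 0.141986
  f(a) × f(c) ≥ 0, new interval: [0.505000, 0.880000]
Iteration 2:
  c_2 = (0.505000 + 0.880000)/2 = 0.692500
  f(c_2) = f(0.692500) = -0.078794
  f(a) × f(c) < 0, new interval: [0.505000, 0.692500]

After 2 iteration(s), the approximation is c_2 = 0.692500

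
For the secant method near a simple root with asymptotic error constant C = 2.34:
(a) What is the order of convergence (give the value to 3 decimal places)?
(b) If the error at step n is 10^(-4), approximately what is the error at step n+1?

(a) Secant method has superlinear convergence with order φ = (1+√5)/2 ≈ 1.618.
    This means |e_{n+1}| ≈ C|e_n|^1.618.

(b) With |e_n| = 10^(-4) and C = 2.34:
    |e_{n+1}| ≈ 2.34 × (10^(-4))^1.618 = 2.34 × 10^(-6.47)

(a) ≈ 1.618 (golden ratio); (b) |e_{n+1}| ≈ 7.890e-07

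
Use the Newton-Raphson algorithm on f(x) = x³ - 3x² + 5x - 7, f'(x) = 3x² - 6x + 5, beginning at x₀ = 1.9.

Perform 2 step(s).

f(x) = x³ - 3x² + 5x - 7
f'(x) = 3x² - 6x + 5
x₀ = 1.9

Newton-Raphson formula: x_{n+1} = x_n - f(x_n)/f'(x_n)

Iteration 1:
  f(1.900000) = -1.471000
  f'(1.900000) = 4.430000
  x_1 = 1.900000 - (-1.471000)/4.430000 = 2.232054
Iteration 2:
  f(2.232054) = 0.334314
  f'(2.232054) = 6.553872
  x_2 = 2.232054 - 0.334314/6.553872 = 2.181044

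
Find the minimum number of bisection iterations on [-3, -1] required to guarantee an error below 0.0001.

We need (b-a)/2^n ≤ 0.0001
(-1 - (-3))/2^n ≤ 0.0001
2/2^n ≤ 0.0001
2^n ≥ 20000
n ≥ log₂(20000) = 14.29
n ≥ 15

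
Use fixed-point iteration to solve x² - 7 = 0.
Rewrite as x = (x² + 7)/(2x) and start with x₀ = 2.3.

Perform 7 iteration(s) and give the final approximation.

Equation: x² - 7 = 0
Fixed-point form: x = (x² + 7)/(2x)
x₀ = 2.3

x_1 = g(2.300000) = 2.671739
x_2 = g(2.671739) = 2.645878
x_3 = g(2.645878) = 2.645751
x_4 = g(2.645751) = 2.645751
x_5 = g(2.645751) = 2.645751
x_6 = g(2.645751) = 2.645751
x_7 = g(2.645751) = 2.645751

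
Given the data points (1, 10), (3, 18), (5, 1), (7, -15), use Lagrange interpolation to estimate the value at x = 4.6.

Lagrange interpolation formula:
P(x) = Σ yᵢ × Lᵢ(x)
where Lᵢ(x) = Π_{j≠i} (x - xⱼ)/(xᵢ - xⱼ)

L_0(4.6) = (4.6 - 3)/(1 - 3) × (4.6 - 5)/(1 - 5) × (4.6 - 7)/(1 - 7) = -0.032000
L_1(4.6) = (4.6 - 1)/(3 - 1) × (4.6 - 5)/(3 - 5) × (4.6 - 7)/(3 - 7) = 0.216000
L_2(4.6) = (4.6 - 1)/(5 - 1) × (4.6 - 3)/(5 - 3) × (4.6 - 7)/(5 - 7) = 0.864000
L_3(4.6) = (4.6 - 1)/(7 - 1) × (4.6 - 3)/(7 - 3) × (4.6 - 5)/(7 - 5) = -0.048000

P(4.6) = 10×L_0(4.6) + 18×L_1(4.6) + 1×L_2(4.6) + (-15)×L_3(4.6)
P(4.6) = 5.152000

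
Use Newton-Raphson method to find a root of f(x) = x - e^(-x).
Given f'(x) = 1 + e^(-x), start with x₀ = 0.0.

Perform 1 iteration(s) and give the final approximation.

f(x) = x - e^(-x)
f'(x) = 1 + e^(-x)
x₀ = 0.0

Newton-Raphson formula: x_{n+1} = x_n - f(x_n)/f'(x_n)

Iteration 1:
  f(0.000000) = -1.000000
  f'(0.000000) = 2.000000
  x_1 = 0.000000 - (-1.000000)/2.000000 = 0.500000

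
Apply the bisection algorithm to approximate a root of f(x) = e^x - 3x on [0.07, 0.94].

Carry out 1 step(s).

f(x) = e^x - 3x
Initial interval: [0.07, 0.94]

Iteration 1:
  c_1 = (0.070000 + 0.940000)/2 = 0.505000
  f(c_1) = f(0.505000) = 0.141986
  f(a) × f(c) ≥ 0, new interval: [0.505000, 0.940000]

After 1 iteration(s), the approximation is c_1 = 0.505000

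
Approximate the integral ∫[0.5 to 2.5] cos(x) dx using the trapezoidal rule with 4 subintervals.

f(x) = cos(x)
a = 0.5, b = 2.5, n = 4
h = (b - a)/n = 0.500000

Trapezoidal rule: (h/2)[f(x₀) + 2f(x₁) + 2f(x₂) + ... + f(xₙ)]

x_0 = 0.5000, f(x_0) = 0.877583, coefficient = 1
x_1 = 1.0000, f(x_1) = 0.540302, coefficient = 2
x_2 = 1.5000, f(x_2) = 0.070737, coefficient = 2
x_3 = 2.0000, f(x_3) = -0.416147, coefficient = 2
x_4 = 2.5000, f(x_4) = -0.801144, coefficient = 1

I ≈ (0.500000/2) × 0.466224 = 0.116556
Exact value: 0.119047
Error: 0.002491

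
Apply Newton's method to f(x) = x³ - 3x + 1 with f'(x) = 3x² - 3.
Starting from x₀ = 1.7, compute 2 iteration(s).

f(x) = x³ - 3x + 1
f'(x) = 3x² - 3
x₀ = 1.7

Newton-Raphson formula: x_{n+1} = x_n - f(x_n)/f'(x_n)

Iteration 1:
  f(1.700000) = 0.813000
  f'(1.700000) = 5.670000
  x_1 = 1.700000 - 0.813000/5.670000 = 1.556614
Iteration 2:
  f(1.556614) = 0.101906
  f'(1.556614) = 4.269139
  x_2 = 1.556614 - 0.101906/4.269139 = 1.532743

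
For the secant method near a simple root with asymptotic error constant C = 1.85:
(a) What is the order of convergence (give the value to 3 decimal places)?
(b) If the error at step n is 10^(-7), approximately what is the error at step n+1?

(a) Secant method has superlinear convergence with order φ = (1+√5)/2 ≈ 1.618.
    This means |e_{n+1}| ≈ C|e_n|^1.618.

(b) With |e_n| = 10^(-7) and C = 1.85:
    |e_{n+1}| ≈ 1.85 × (10^(-7))^1.618 = 1.85 × 10^(-11.33)

(a) ≈ 1.618 (golden ratio); (b) |e_{n+1}| ≈ 8.728e-12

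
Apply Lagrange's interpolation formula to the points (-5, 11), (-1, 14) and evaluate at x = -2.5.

Lagrange interpolation formula:
P(x) = Σ yᵢ × Lᵢ(x)
where Lᵢ(x) = Π_{j≠i} (x - xⱼ)/(xᵢ - xⱼ)

L_0(-2.5) = (-2.5 - (-1))/(-5 - (-1)) = 0.375000
L_1(-2.5) = (-2.5 - (-5))/(-1 - (-5)) = 0.625000

P(-2.5) = 11×L_0(-2.5) + 14×L_1(-2.5)
P(-2.5) = 12.875000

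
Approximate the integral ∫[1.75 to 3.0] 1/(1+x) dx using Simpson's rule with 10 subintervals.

f(x) = 1/(1+x)
a = 1.75, b = 3.0, n = 10
h = (b - a)/n = 0.125000

Simpson's rule: (h/3)[f(x₀) + 4f(x₁) + 2f(x₂) + ... + f(xₙ)]

x_0 = 1.7500, f(x_0) = 0.363636, coefficient = 1
x_1 = 1.8750, f(x_1) = 0.347826, coefficient = 4
x_2 = 2.0000, f(x_2) = 0.333333, coefficient = 2
x_3 = 2.1250, f(x_3) = 0.320000, coefficient = 4
x_4 = 2.2500, f(x_4) = 0.307692, coefficient = 2
x_5 = 2.3750, f(x_5) = 0.296296, coefficient = 4
x_6 = 2.5000, f(x_6) = 0.285714, coefficient = 2
x_7 = 2.6250, f(x_7) = 0.275862, coefficient = 4
x_8 = 2.7500, f(x_8) = 0.266667, coefficient = 2
x_9 = 2.8750, f(x_9) = 0.258065, coefficient = 4
x_10 = 3.0000, f(x_10) = 0.250000, coefficient = 1

I ≈ (0.125000/3) × 8.992645 = 0.374694
Exact value: 0.374693
Error: 0.000000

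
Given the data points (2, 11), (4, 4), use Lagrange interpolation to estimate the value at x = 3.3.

Lagrange interpolation formula:
P(x) = Σ yᵢ × Lᵢ(x)
where Lᵢ(x) = Π_{j≠i} (x - xⱼ)/(xᵢ - xⱼ)

L_0(3.3) = (3.3 - 4)/(2 - 4) = 0.350000
L_1(3.3) = (3.3 - 2)/(4 - 2) = 0.650000

P(3.3) = 11×L_0(3.3) + 4×L_1(3.3)
P(3.3) = 6.450000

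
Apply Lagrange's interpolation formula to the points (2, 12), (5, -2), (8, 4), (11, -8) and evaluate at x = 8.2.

Lagrange interpolation formula:
P(x) = Σ yᵢ × Lᵢ(x)
where Lᵢ(x) = Π_{j≠i} (x - xⱼ)/(xᵢ - xⱼ)

L_0(8.2) = (8.2 - 5)/(2 - 5) × (8.2 - 8)/(2 - 8) × (8.2 - 11)/(2 - 11) = 0.011062
L_1(8.2) = (8.2 - 2)/(5 - 2) × (8.2 - 8)/(5 - 8) × (8.2 - 11)/(5 - 11) = -0.064296
L_2(8.2) = (8.2 - 2)/(8 - 2) × (8.2 - 5)/(8 - 5) × (8.2 - 11)/(8 - 11) = 1.028741
L_3(8.2) = (8.2 - 2)/(11 - 2) × (8.2 - 5)/(11 - 5) × (8.2 - 8)/(11 - 8) = 0.024494

P(8.2) = 12×L_0(8.2) + (-2)×L_1(8.2) + 4×L_2(8.2) + (-8)×L_3(8.2)
P(8.2) = 4.180346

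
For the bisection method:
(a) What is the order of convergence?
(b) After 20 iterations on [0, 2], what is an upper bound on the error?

(a) Bisection has linear (order 1) convergence; the error is halved each step.

(b) Error bound = (b-a)/2^n = (2 - 0)/2^{20}
    = 2/2^{20}

(a) 1 (linear); (b) error ≤ 1.91e-06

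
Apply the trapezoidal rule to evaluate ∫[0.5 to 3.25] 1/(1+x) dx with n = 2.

f(x) = 1/(1+x)
a = 0.5, b = 3.25, n = 2
h = (b - a)/n = 1.375000

Trapezoidal rule: (h/2)[f(x₀) + 2f(x₁) + 2f(x₂) + ... + f(xₙ)]

x_0 = 0.5000, f(x_0) = 0.666667, coefficient = 1
x_1 = 1.8750, f(x_1) = 0.347826, coefficient = 2
x_2 = 3.2500, f(x_2) = 0.235294, coefficient = 1

I ≈ (1.375000/2) × 1.597613 = 1.098359
Exact value: 1.041454
Error: 0.056905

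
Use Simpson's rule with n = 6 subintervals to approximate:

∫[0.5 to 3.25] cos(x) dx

f(x) = cos(x)
a = 0.5, b = 3.25, n = 6
h = (b - a)/n = 0.458333

Simpson's rule: (h/3)[f(x₀) + 4f(x₁) + 2f(x₂) + ... + f(xₙ)]

x_0 = 0.5000, f(x_0) = 0.877583, coefficient = 1
x_1 = 0.9583, f(x_1) = 0.574885, coefficient = 4
x_2 = 1.4167, f(x_2) = 0.153520, coefficient = 2
x_3 = 1.8750, f(x_3) = -0.299534, coefficient = 4
x_4 = 2.3333, f(x_4) = -0.690758, coefficient = 2
x_5 = 2.7917, f(x_5) = -0.939398, coefficient = 4
x_6 = 3.2500, f(x_6) = -0.994130, coefficient = 1

I ≈ (0.458333/3) × -3.847211 = -0.587768
Exact value: -0.587621
Error: 0.000148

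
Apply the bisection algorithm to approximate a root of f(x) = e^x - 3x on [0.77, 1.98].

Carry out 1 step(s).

f(x) = e^x - 3x
Initial interval: [0.77, 1.98]

Iteration 1:
  c_1 = (0.770000 + 1.980000)/2 = 1.375000
  f(c_1) = f(1.375000) = -0.169923
  f(a) × f(c) ≥ 0, new interval: [1.375000, 1.980000]

After 1 iteration(s), the approximation is c_1 = 1.375000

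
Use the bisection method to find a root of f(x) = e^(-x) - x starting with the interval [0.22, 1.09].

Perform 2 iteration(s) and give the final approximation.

f(x) = e^(-x) - x
Initial interval: [0.22, 1.09]

Iteration 1:
  c_1 = (0.220000 + 1.090000)/2 = 0.655000
  f(c_1) = f(0.655000) = -0.135558
  f(a) × f(c) < 0, new interval: [0.220000, 0.655000]
Iteration 2:
  c_2 = (0.220000 + 0.655000)/2 = 0.437500
  f(c_2) = f(0.437500) = 0.208149
  f(a) × f(c) ≥ 0, new interval: [0.437500, 0.655000]

After 2 iteration(s), the approximation is c_2 = 0.437500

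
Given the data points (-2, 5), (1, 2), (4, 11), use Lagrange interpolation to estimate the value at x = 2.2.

Lagrange interpolation formula:
P(x) = Σ yᵢ × Lᵢ(x)
where Lᵢ(x) = Π_{j≠i} (x - xⱼ)/(xᵢ - xⱼ)

L_0(2.2) = (2.2 - 1)/(-2 - 1) × (2.2 - 4)/(-2 - 4) = -0.120000
L_1(2.2) = (2.2 - (-2))/(1 - (-2)) × (2.2 - 4)/(1 - 4) = 0.840000
L_2(2.2) = (2.2 - (-2))/(4 - (-2)) × (2.2 - 1)/(4 - 1) = 0.280000

P(2.2) = 5×L_0(2.2) + 2×L_1(2.2) + 11×L_2(2.2)
P(2.2) = 4.160000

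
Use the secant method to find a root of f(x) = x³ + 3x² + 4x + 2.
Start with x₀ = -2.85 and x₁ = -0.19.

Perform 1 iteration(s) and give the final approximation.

f(x) = x³ + 3x² + 4x + 2
x₀ = -2.85, x₁ = -0.19

Secant formula: x_{n+1} = x_n - f(x_n)(x_n - x_{n-1})/(f(x_n) - f(x_{n-1}))

Iteration 1:
  f(-2.850000) = -8.181625
  f(-0.190000) = 1.341441
  x_2 = -0.190000 - 1.341441×(-0.190000 - (-2.850000))/(1.341441 - (-8.181625))
       = -0.564694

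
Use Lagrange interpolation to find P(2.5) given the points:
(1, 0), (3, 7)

Lagrange interpolation formula:
P(x) = Σ yᵢ × Lᵢ(x)
where Lᵢ(x) = Π_{j≠i} (x - xⱼ)/(xᵢ - xⱼ)

L_0(2.5) = (2.5 - 3)/(1 - 3) = 0.250000
L_1(2.5) = (2.5 - 1)/(3 - 1) = 0.750000

P(2.5) = 0×L_0(2.5) + 7×L_1(2.5)
P(2.5) = 5.250000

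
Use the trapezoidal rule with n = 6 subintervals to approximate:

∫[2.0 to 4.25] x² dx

f(x) = x²
a = 2.0, b = 4.25, n = 6
h = (b - a)/n = 0.375000

Trapezoidal rule: (h/2)[f(x₀) + 2f(x₁) + 2f(x₂) + ... + f(xₙ)]

x_0 = 2.0000, f(x_0) = 4.000000, coefficient = 1
x_1 = 2.3750, f(x_1) = 5.640625, coefficient = 2
x_2 = 2.7500, f(x_2) = 7.562500, coefficient = 2
x_3 = 3.1250, f(x_3) = 9.765625, coefficient = 2
x_4 = 3.5000, f(x_4) = 12.250000, coefficient = 2
x_5 = 3.8750, f(x_5) = 15.015625, coefficient = 2
x_6 = 4.2500, f(x_6) = 18.062500, coefficient = 1

I ≈ (0.375000/2) × 122.531250 = 22.974609
Exact value: 22.921875
Error: 0.052734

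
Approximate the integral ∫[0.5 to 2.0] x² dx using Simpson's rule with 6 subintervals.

f(x) = x²
a = 0.5, b = 2.0, n = 6
h = (b - a)/n = 0.250000

Simpson's rule: (h/3)[f(x₀) + 4f(x₁) + 2f(x₂) + ... + f(xₙ)]

x_0 = 0.5000, f(x_0) = 0.250000, coefficient = 1
x_1 = 0.7500, f(x_1) = 0.562500, coefficient = 4
x_2 = 1.0000, f(x_2) = 1.000000, coefficient = 2
x_3 = 1.2500, f(x_3) = 1.562500, coefficient = 4
x_4 = 1.5000, f(x_4) = 2.250000, coefficient = 2
x_5 = 1.7500, f(x_5) = 3.062500, coefficient = 4
x_6 = 2.0000, f(x_6) = 4.000000, coefficient = 1

I ≈ (0.250000/3) × 31.500000 = 2.625000
Exact value: 2.625000
Error: 0.000000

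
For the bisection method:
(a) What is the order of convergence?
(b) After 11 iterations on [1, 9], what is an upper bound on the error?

(a) Bisection has linear (order 1) convergence; the error is halved each step.

(b) Error bound = (b-a)/2^n = (9 - 1)/2^{11}
    = 8/2^{11}

(a) 1 (linear); (b) error ≤ 3.91e-03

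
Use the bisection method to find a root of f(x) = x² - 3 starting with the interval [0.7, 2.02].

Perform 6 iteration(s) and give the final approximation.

f(x) = x² - 3
Initial interval: [0.7, 2.02]

Iteration 1:
  c_1 = (0.700000 + 2.020000)/2 = 1.360000
  f(c_1) = f(1.360000) = -1.150400
  f(a) × f(c) ≥ 0, new interval: [1.360000, 2.020000]
Iteration 2:
  c_2 = (1.360000 + 2.020000)/2 = 1.690000
  f(c_2) = f(1.690000) = -0.143900
  f(a) × f(c) ≥ 0, new interval: [1.690000, 2.020000]
Iteration 3:
  c_3 = (1.690000 + 2.020000)/2 = 1.855000
  f(c_3) = f(1.855000) = 0.441025
  f(a) × f(c) < 0, new interval: [1.690000, 1.855000]
Iteration 4:
  c_4 = (1.690000 + 1.855000)/2 = 1.772500
  f(c_4) = f(1.772500) = 0.141756
  f(a) × f(c) < 0, new interval: [1.690000, 1.772500]
Iteration 5:
  c_5 = (1.690000 + 1.772500)/2 = 1.731250
  f(c_5) = f(1.731250) = -0.002773
  f(a) × f(c) ≥ 0, new interval: [1.731250, 1.772500]
Iteration 6:
  c_6 = (1.731250 + 1.772500)/2 = 1.751875
  f(c_6) = f(1.751875) = 0.069066
  f(a) × f(c) < 0, new interval: [1.731250, 1.751875]

After 6 iteration(s), the approximation is c_6 = 1.751875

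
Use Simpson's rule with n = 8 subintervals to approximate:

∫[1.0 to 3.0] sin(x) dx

f(x) = sin(x)
a = 1.0, b = 3.0, n = 8
h = (b - a)/n = 0.250000

Simpson's rule: (h/3)[f(x₀) + 4f(x₁) + 2f(x₂) + ... + f(xₙ)]

x_0 = 1.0000, f(x_0) = 0.841471, coefficient = 1
x_1 = 1.2500, f(x_1) = 0.948985, coefficient = 4
x_2 = 1.5000, f(x_2) = 0.997495, coefficient = 2
x_3 = 1.7500, f(x_3) = 0.983986, coefficient = 4
x_4 = 2.0000, f(x_4) = 0.909297, coefficient = 2
x_5 = 2.2500, f(x_5) = 0.778073, coefficient = 4
x_6 = 2.5000, f(x_6) = 0.598472, coefficient = 2
x_7 = 2.7500, f(x_7) = 0.381661, coefficient = 4
x_8 = 3.0000, f(x_8) = 0.141120, coefficient = 1

I ≈ (0.250000/3) × 18.363939 = 1.530328
Exact value: 1.530295
Error: 0.000033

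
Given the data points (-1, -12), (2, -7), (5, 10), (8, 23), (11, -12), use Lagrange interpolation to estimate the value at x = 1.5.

Lagrange interpolation formula:
P(x) = Σ yᵢ × Lᵢ(x)
where Lᵢ(x) = Π_{j≠i} (x - xⱼ)/(xᵢ - xⱼ)

L_0(1.5) = (1.5 - 2)/(-1 - 2) × (1.5 - 5)/(-1 - 5) × (1.5 - 8)/(-1 - 8) × (1.5 - 11)/(-1 - 11) = 0.055588
L_1(1.5) = (1.5 - (-1))/(2 - (-1)) × (1.5 - 5)/(2 - 5) × (1.5 - 8)/(2 - 8) × (1.5 - 11)/(2 - 11) = 1.111754
L_2(1.5) = (1.5 - (-1))/(5 - (-1)) × (1.5 - 2)/(5 - 2) × (1.5 - 8)/(5 - 8) × (1.5 - 11)/(5 - 11) = -0.238233
L_3(1.5) = (1.5 - (-1))/(8 - (-1)) × (1.5 - 2)/(8 - 2) × (1.5 - 5)/(8 - 5) × (1.5 - 11)/(8 - 11) = 0.085520
L_4(1.5) = (1.5 - (-1))/(11 - (-1)) × (1.5 - 2)/(11 - 2) × (1.5 - 5)/(11 - 5) × (1.5 - 8)/(11 - 8) = -0.014628

P(1.5) = (-12)×L_0(1.5) + (-7)×L_1(1.5) + 10×L_2(1.5) + 23×L_3(1.5) + (-12)×L_4(1.5)
P(1.5) = -8.689172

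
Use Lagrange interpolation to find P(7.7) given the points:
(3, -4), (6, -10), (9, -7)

Lagrange interpolation formula:
P(x) = Σ yᵢ × Lᵢ(x)
where Lᵢ(x) = Π_{j≠i} (x - xⱼ)/(xᵢ - xⱼ)

L_0(7.7) = (7.7 - 6)/(3 - 6) × (7.7 - 9)/(3 - 9) = -0.122778
L_1(7.7) = (7.7 - 3)/(6 - 3) × (7.7 - 9)/(6 - 9) = 0.678889
L_2(7.7) = (7.7 - 3)/(9 - 3) × (7.7 - 6)/(9 - 6) = 0.443889

P(7.7) = (-4)×L_0(7.7) + (-10)×L_1(7.7) + (-7)×L_2(7.7)
P(7.7) = -9.405000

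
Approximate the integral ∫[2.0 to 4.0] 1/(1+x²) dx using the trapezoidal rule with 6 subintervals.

f(x) = 1/(1+x²)
a = 2.0, b = 4.0, n = 6
h = (b - a)/n = 0.333333

Trapezoidal rule: (h/2)[f(x₀) + 2f(x₁) + 2f(x₂) + ... + f(xₙ)]

x_0 = 2.0000, f(x_0) = 0.200000, coefficient = 1
x_1 = 2.3333, f(x_1) = 0.155172, coefficient = 2
x_2 = 2.6667, f(x_2) = 0.123288, coefficient = 2
x_3 = 3.0000, f(x_3) = 0.100000, coefficient = 2
x_4 = 3.3333, f(x_4) = 0.082569, coefficient = 2
x_5 = 3.6667, f(x_5) = 0.069231, coefficient = 2
x_6 = 4.0000, f(x_6) = 0.058824, coefficient = 1

I ≈ (0.333333/2) × 1.319343 = 0.219890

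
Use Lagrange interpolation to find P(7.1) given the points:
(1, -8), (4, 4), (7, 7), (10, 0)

Lagrange interpolation formula:
P(x) = Σ yᵢ × Lᵢ(x)
where Lᵢ(x) = Π_{j≠i} (x - xⱼ)/(xᵢ - xⱼ)

L_0(7.1) = (7.1 - 4)/(1 - 4) × (7.1 - 7)/(1 - 7) × (7.1 - 10)/(1 - 10) = 0.005549
L_1(7.1) = (7.1 - 1)/(4 - 1) × (7.1 - 7)/(4 - 7) × (7.1 - 10)/(4 - 10) = -0.032759
L_2(7.1) = (7.1 - 1)/(7 - 1) × (7.1 - 4)/(7 - 4) × (7.1 - 10)/(7 - 10) = 1.015537
L_3(7.1) = (7.1 - 1)/(10 - 1) × (7.1 - 4)/(10 - 4) × (7.1 - 7)/(10 - 7) = 0.011673

P(7.1) = (-8)×L_0(7.1) + 4×L_1(7.1) + 7×L_2(7.1) + 0×L_3(7.1)
P(7.1) = 6.933327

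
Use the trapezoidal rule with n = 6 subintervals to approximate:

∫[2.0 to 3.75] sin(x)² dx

f(x) = sin(x)²
a = 2.0, b = 3.75, n = 6
h = (b - a)/n = 0.291667

Trapezoidal rule: (h/2)[f(x₀) + 2f(x₁) + 2f(x₂) + ... + f(xₙ)]

x_0 = 2.0000, f(x_0) = 0.826822, coefficient = 1
x_1 = 2.2917, f(x_1) = 0.564349, coefficient = 2
x_2 = 2.5833, f(x_2) = 0.280593, coefficient = 2
x_3 = 2.8750, f(x_3) = 0.069404, coefficient = 2
x_4 = 3.1667, f(x_4) = 0.000629, coefficient = 2
x_5 = 3.4583, f(x_5) = 0.097014, coefficient = 2
x_6 = 3.7500, f(x_6) = 0.326682, coefficient = 1

I ≈ (0.291667/2) × 3.177482 = 0.463383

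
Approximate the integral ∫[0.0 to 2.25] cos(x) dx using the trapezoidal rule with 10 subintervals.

f(x) = cos(x)
a = 0.0, b = 2.25, n = 10
h = (b - a)/n = 0.225000

Trapezoidal rule: (h/2)[f(x₀) + 2f(x₁) + 2f(x₂) + ... + f(xₙ)]

x_0 = 0.0000, f(x_0) = 1.000000, coefficient = 1
x_1 = 0.2250, f(x_1) = 0.974794, coefficient = 2
x_2 = 0.4500, f(x_2) = 0.900447, coefficient = 2
x_3 = 0.6750, f(x_3) = 0.780707, coefficient = 2
x_4 = 0.9000, f(x_4) = 0.621610, coefficient = 2
x_5 = 1.1250, f(x_5) = 0.431177, coefficient = 2
x_6 = 1.3500, f(x_6) = 0.219007, coefficient = 2
x_7 = 1.5750, f(x_7) = -0.004204, coefficient = 2
x_8 = 1.8000, f(x_8) = -0.227202, coefficient = 2
x_9 = 2.0250, f(x_9) = -0.438747, coefficient = 2
x_10 = 2.2500, f(x_10) = -0.628174, coefficient = 1

I ≈ (0.225000/2) × 6.887004 = 0.774788
Exact value: 0.778073
Error: 0.003285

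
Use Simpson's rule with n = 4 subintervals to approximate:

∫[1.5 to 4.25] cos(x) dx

f(x) = cos(x)
a = 1.5, b = 4.25, n = 4
h = (b - a)/n = 0.687500

Simpson's rule: (h/3)[f(x₀) + 4f(x₁) + 2f(x₂) + ... + f(xₙ)]

x_0 = 1.5000, f(x_0) = 0.070737, coefficient = 1
x_1 = 2.1875, f(x_1) = -0.578349, coefficient = 4
x_2 = 2.8750, f(x_2) = -0.964674, coefficient = 2
x_3 = 3.5625, f(x_3) = -0.912719, coefficient = 4
x_4 = 4.2500, f(x_4) = -0.446087, coefficient = 1

I ≈ (0.687500/3) × -8.268970 = -1.894972
Exact value: -1.892484
Error: 0.002488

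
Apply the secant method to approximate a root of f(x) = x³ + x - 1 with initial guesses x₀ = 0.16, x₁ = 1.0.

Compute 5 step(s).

f(x) = x³ + x - 1
x₀ = 0.16, x₁ = 1.0

Secant formula: x_{n+1} = x_n - f(x_n)(x_n - x_{n-1})/(f(x_n) - f(x_{n-1}))

Iteration 1:
  f(0.160000) = -0.835904
  f(1.000000) = 1.000000
  x_2 = 1.000000 - 1.000000×(1.000000 - 0.160000)/(1.000000 - (-0.835904))
       = 0.542460
Iteration 2:
  f(1.000000) = 1.000000
  f(0.542460) = -0.297915
  x_3 = 0.542460 - (-0.297915)×(0.542460 - 1.000000)/(-0.297915 - 1.000000)
       = 0.647480
Iteration 3:
  f(0.542460) = -0.297915
  f(0.647480) = -0.081076
  x_4 = 0.647480 - (-0.081076)×(0.647480 - 0.542460)/(-0.081076 - (-0.297915))
       = 0.686748
Iteration 4:
  f(0.647480) = -0.081076
  f(0.686748) = 0.010633
  x_5 = 0.686748 - 0.010633×(0.686748 - 0.647480)/(0.010633 - (-0.081076))
       = 0.682195
Iteration 5:
  f(0.686748) = 0.010633
  f(0.682195) = -0.000319
  x_6 = 0.682195 - (-0.000319)×(0.682195 - 0.686748)/(-0.000319 - 0.010633)
       = 0.682327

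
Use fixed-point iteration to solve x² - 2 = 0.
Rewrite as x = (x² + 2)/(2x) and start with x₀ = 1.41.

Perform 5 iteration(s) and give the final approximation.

Equation: x² - 2 = 0
Fixed-point form: x = (x² + 2)/(2x)
x₀ = 1.41

x_1 = g(1.410000) = 1.414220
x_2 = g(1.414220) = 1.414214
x_3 = g(1.414214) = 1.414214
x_4 = g(1.414214) = 1.414214
x_5 = g(1.414214) = 1.414214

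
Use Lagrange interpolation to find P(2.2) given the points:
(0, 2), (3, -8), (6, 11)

Lagrange interpolation formula:
P(x) = Σ yᵢ × Lᵢ(x)
where Lᵢ(x) = Π_{j≠i} (x - xⱼ)/(xᵢ - xⱼ)

L_0(2.2) = (2.2 - 3)/(0 - 3) × (2.2 - 6)/(0 - 6) = 0.168889
L_1(2.2) = (2.2 - 0)/(3 - 0) × (2.2 - 6)/(3 - 6) = 0.928889
L_2(2.2) = (2.2 - 0)/(6 - 0) × (2.2 - 3)/(6 - 3) = -0.097778

P(2.2) = 2×L_0(2.2) + (-8)×L_1(2.2) + 11×L_2(2.2)
P(2.2) = -8.168889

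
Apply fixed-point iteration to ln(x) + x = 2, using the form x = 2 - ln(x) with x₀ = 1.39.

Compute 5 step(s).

Equation: ln(x) + x = 2
Fixed-point form: x = 2 - ln(x)
x₀ = 1.39

x_1 = g(1.390000) = 1.670696
x_2 = g(1.670696) = 1.486760
x_3 = g(1.486760) = 1.603401
x_4 = g(1.603401) = 1.527873
x_5 = g(1.527873) = 1.576123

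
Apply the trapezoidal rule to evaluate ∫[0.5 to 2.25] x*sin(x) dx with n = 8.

f(x) = x*sin(x)
a = 0.5, b = 2.25, n = 8
h = (b - a)/n = 0.218750

Trapezoidal rule: (h/2)[f(x₀) + 2f(x₁) + 2f(x₂) + ... + f(xₙ)]

x_0 = 0.5000, f(x_0) = 0.239713, coefficient = 1
x_1 = 0.7188, f(x_1) = 0.473257, coefficient = 2
x_2 = 0.9375, f(x_2) = 0.755701, coefficient = 2
x_3 = 1.1562, f(x_3) = 1.058315, coefficient = 2
x_4 = 1.3750, f(x_4) = 1.348728, coefficient = 2
x_5 = 1.5938, f(x_5) = 1.593330, coefficient = 2
x_6 = 1.8125, f(x_6) = 1.759814, coefficient = 2
x_7 = 2.0312, f(x_7) = 1.819697, coefficient = 2
x_8 = 2.2500, f(x_8) = 1.750665, coefficient = 1

I ≈ (0.218750/2) × 19.608061 = 2.144632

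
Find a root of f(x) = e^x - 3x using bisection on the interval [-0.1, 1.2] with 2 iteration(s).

f(x) = e^x - 3x
Initial interval: [-0.1, 1.2]

Iteration 1:
  c_1 = (-0.100000 + 1.200000)/2 = 0.550000
  f(c_1) = f(0.550000) = 0.083253
  f(a) × f(c) ≥ 0, new interval: [0.550000, 1.200000]
Iteration 2:
  c_2 = (0.550000 + 1.200000)/2 = 0.875000
  f(c_2) = f(0.875000) = -0.226125
  f(a) × f(c) < 0, new interval: [0.550000, 0.875000]

After 2 iteration(s), the approximation is c_2 = 0.875000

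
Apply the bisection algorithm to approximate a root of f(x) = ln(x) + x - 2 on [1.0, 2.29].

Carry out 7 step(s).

f(x) = ln(x) + x - 2
Initial interval: [1.0, 2.29]

Iteration 1:
  c_1 = (1.000000 + 2.290000)/2 = 1.645000
  f(c_1) = f(1.645000) = 0.142740
  f(a) × f(c) < 0, new interval: [1.000000, 1.645000]
Iteration 2:
  c_2 = (1.000000 + 1.645000)/2 = 1.322500
  f(c_2) = f(1.322500) = -0.397976
  f(a) × f(c) ≥ 0, new interval: [1.322500, 1.645000]
Iteration 3:
  c_3 = (1.322500 + 1.645000)/2 = 1.483750
  f(c_3) = f(1.483750) = -0.121677
  f(a) × f(c) ≥ 0, new interval: [1.483750, 1.645000]
Iteration 4:
  c_4 = (1.483750 + 1.645000)/2 = 1.564375
  f(c_4) = f(1.564375) = 0.011861
  f(a) × f(c) < 0, new interval: [1.483750, 1.564375]
Iteration 5:
  c_5 = (1.483750 + 1.564375)/2 = 1.524063
  f(c_5) = f(1.524063) = -0.054558
  f(a) × f(c) ≥ 0, new interval: [1.524063, 1.564375]
Iteration 6:
  c_6 = (1.524063 + 1.564375)/2 = 1.544219
  f(c_6) = f(1.544219) = -0.021263
  f(a) × f(c) ≥ 0, new interval: [1.544219, 1.564375]
Iteration 7:
  c_7 = (1.544219 + 1.564375)/2 = 1.554297
  f(c_7) = f(1.554297) = -0.004680
  f(a) × f(c) ≥ 0, new interval: [1.554297, 1.564375]

After 7 iteration(s), the approximation is c_7 = 1.554297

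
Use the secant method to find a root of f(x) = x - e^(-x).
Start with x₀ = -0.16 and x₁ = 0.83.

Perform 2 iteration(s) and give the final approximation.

f(x) = x - e^(-x)
x₀ = -0.16, x₁ = 0.83

Secant formula: x_{n+1} = x_n - f(x_n)(x_n - x_{n-1})/(f(x_n) - f(x_{n-1}))

Iteration 1:
  f(-0.160000) = -1.333511
  f(0.830000) = 0.393951
  x_2 = 0.830000 - 0.393951×(0.830000 - (-0.160000))/(0.393951 - (-1.333511))
       = 0.604229
Iteration 2:
  f(0.830000) = 0.393951
  f(0.604229) = 0.057733
  x_3 = 0.604229 - 0.057733×(0.604229 - 0.830000)/(0.057733 - 0.393951)
       = 0.565461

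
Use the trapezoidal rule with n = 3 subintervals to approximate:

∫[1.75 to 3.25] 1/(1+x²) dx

f(x) = 1/(1+x²)
a = 1.75, b = 3.25, n = 3
h = (b - a)/n = 0.500000

Trapezoidal rule: (h/2)[f(x₀) + 2f(x₁) + 2f(x₂) + ... + f(xₙ)]

x_0 = 1.7500, f(x_0) = 0.246154, coefficient = 1
x_1 = 2.2500, f(x_1) = 0.164948, coefficient = 2
x_2 = 2.7500, f(x_2) = 0.116788, coefficient = 2
x_3 = 3.2500, f(x_3) = 0.086486, coefficient = 1

I ≈ (0.500000/2) × 0.896114 = 0.224028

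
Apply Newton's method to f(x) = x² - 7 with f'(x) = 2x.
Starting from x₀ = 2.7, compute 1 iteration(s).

f(x) = x² - 7
f'(x) = 2x
x₀ = 2.7

Newton-Raphson formula: x_{n+1} = x_n - f(x_n)/f'(x_n)

Iteration 1:
  f(2.700000) = 0.290000
  f'(2.700000) = 5.400000
  x_1 = 2.700000 - 0.290000/5.400000 = 2.646296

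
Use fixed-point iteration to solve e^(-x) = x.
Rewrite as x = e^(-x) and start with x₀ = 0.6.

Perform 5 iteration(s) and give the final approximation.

Equation: e^(-x) = x
Fixed-point form: x = e^(-x)
x₀ = 0.6

x_1 = g(0.600000) = 0.548812
x_2 = g(0.548812) = 0.577636
x_3 = g(0.577636) = 0.561224
x_4 = g(0.561224) = 0.570511
x_5 = g(0.570511) = 0.565237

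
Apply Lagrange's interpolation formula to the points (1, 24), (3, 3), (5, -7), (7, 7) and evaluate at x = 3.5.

Lagrange interpolation formula:
P(x) = Σ yᵢ × Lᵢ(x)
where Lᵢ(x) = Π_{j≠i} (x - xⱼ)/(xᵢ - xⱼ)

L_0(3.5) = (3.5 - 3)/(1 - 3) × (3.5 - 5)/(1 - 5) × (3.5 - 7)/(1 - 7) = -0.054688
L_1(3.5) = (3.5 - 1)/(3 - 1) × (3.5 - 5)/(3 - 5) × (3.5 - 7)/(3 - 7) = 0.820312
L_2(3.5) = (3.5 - 1)/(5 - 1) × (3.5 - 3)/(5 - 3) × (3.5 - 7)/(5 - 7) = 0.273438
L_3(3.5) = (3.5 - 1)/(7 - 1) × (3.5 - 3)/(7 - 3) × (3.5 - 5)/(7 - 5) = -0.039062

P(3.5) = 24×L_0(3.5) + 3×L_1(3.5) + (-7)×L_2(3.5) + 7×L_3(3.5)
P(3.5) = -1.039062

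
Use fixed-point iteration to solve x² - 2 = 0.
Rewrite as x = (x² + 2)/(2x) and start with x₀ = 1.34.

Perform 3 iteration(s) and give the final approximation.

Equation: x² - 2 = 0
Fixed-point form: x = (x² + 2)/(2x)
x₀ = 1.34

x_1 = g(1.340000) = 1.416269
x_2 = g(1.416269) = 1.414215
x_3 = g(1.414215) = 1.414214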